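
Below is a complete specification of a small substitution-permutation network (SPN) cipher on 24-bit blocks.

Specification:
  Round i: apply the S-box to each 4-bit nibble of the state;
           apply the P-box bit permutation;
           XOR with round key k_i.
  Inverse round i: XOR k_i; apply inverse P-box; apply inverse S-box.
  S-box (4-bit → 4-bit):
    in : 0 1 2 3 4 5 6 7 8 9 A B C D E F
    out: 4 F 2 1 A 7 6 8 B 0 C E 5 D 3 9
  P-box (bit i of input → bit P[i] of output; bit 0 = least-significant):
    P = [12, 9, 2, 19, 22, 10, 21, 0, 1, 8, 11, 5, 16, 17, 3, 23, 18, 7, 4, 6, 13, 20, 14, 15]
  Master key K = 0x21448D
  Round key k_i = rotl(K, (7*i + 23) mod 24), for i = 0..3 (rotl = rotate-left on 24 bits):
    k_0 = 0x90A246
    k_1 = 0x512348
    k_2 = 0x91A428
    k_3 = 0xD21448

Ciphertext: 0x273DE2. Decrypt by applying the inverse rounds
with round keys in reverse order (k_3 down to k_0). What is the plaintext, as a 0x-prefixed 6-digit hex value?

s_0 = ciphertext = 0x273DE2
s_1 = InvRound(s_0, k_3) = 0xEED1C9
s_2 = InvRound(s_1, k_2) = 0x58E41F
s_3 = InvRound(s_2, k_1) = 0xAA3E4B
s_4 = InvRound(s_3, k_0) = 0x4960BD

0x4960BD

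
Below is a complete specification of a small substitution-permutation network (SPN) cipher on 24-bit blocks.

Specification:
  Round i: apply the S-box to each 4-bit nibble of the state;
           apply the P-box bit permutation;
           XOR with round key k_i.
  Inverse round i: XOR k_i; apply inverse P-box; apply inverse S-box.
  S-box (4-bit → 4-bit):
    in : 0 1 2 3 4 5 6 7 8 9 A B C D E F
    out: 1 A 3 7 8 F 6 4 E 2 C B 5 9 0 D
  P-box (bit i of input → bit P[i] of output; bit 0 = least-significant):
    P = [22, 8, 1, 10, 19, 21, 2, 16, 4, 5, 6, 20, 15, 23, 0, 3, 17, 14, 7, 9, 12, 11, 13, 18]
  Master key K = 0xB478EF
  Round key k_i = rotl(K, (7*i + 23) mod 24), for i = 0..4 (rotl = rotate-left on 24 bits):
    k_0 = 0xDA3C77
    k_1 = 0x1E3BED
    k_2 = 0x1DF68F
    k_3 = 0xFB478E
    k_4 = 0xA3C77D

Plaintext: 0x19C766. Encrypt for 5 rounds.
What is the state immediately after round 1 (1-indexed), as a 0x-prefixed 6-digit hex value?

s_0 = plaintext = 0x19C766
s_1 = Round(s_0, k_0) = 0xFEF530
s_2 = Round(s_1, k_1) = 0x628B90
s_3 = Round(s_2, k_2) = 0xEF9EB6
s_4 = Round(s_3, k_3) = 0x50440C
s_5 = Round(s_4, k_4) = 0xFDFF77

0xFEF530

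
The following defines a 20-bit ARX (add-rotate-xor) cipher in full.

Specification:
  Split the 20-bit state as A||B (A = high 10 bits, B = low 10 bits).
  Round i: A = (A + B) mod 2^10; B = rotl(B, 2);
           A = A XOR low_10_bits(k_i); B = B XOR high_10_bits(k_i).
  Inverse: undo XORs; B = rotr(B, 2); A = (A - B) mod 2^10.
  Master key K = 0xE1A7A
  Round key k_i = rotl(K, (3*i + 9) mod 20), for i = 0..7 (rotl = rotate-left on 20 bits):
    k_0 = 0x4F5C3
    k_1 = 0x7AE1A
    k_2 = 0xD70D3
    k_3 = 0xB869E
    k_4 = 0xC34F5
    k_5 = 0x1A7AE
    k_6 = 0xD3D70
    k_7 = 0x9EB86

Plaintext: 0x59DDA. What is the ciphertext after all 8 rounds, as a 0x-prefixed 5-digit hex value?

s_0 = plaintext = 0x59DDA
s_1 = Round(s_0, k_0) = 0xA0A54
s_2 = Round(s_1, k_1) = 0xB30B9
s_3 = Round(s_2, k_2) = 0xD59B8
s_4 = Round(s_3, k_3) = 0xE4000
s_5 = Round(s_4, k_4) = 0xD970D
s_6 = Round(s_5, k_5) = 0x7705E
s_7 = Round(s_6, k_6) = 0xD2A37
s_8 = Round(s_7, k_7) = 0x81EA4

0x81EA4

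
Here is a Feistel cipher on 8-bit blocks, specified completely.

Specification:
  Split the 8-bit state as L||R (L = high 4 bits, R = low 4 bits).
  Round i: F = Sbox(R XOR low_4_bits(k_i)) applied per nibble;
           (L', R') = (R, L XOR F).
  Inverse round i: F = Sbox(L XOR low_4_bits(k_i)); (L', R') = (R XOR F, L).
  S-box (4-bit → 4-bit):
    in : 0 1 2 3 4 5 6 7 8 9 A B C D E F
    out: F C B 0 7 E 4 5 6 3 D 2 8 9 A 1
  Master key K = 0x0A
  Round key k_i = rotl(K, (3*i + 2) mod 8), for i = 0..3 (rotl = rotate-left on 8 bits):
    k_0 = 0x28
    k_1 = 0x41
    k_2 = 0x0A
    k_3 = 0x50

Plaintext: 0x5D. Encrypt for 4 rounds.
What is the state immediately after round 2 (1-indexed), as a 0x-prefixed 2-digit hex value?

s_0 = plaintext = 0x5D
s_1 = Round(s_0, k_0) = 0xDB
s_2 = Round(s_1, k_1) = 0xB0
s_3 = Round(s_2, k_2) = 0x06
s_4 = Round(s_3, k_3) = 0x64

0xB0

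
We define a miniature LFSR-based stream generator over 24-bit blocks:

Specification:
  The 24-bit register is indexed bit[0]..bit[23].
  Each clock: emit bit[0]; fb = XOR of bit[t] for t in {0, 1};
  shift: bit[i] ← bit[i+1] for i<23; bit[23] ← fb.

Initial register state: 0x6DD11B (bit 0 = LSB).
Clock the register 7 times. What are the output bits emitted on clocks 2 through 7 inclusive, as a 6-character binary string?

reg_0 = 0x6DD11B
clock 1: out=1, reg = 0x36E88D
clock 2: out=1, reg = 0x9B7446
clock 3: out=0, reg = 0xCDBA23
clock 4: out=1, reg = 0x66DD11
clock 5: out=1, reg = 0xB36E88
clock 6: out=0, reg = 0x59B744
clock 7: out=0, reg = 0x2CDBA2

101100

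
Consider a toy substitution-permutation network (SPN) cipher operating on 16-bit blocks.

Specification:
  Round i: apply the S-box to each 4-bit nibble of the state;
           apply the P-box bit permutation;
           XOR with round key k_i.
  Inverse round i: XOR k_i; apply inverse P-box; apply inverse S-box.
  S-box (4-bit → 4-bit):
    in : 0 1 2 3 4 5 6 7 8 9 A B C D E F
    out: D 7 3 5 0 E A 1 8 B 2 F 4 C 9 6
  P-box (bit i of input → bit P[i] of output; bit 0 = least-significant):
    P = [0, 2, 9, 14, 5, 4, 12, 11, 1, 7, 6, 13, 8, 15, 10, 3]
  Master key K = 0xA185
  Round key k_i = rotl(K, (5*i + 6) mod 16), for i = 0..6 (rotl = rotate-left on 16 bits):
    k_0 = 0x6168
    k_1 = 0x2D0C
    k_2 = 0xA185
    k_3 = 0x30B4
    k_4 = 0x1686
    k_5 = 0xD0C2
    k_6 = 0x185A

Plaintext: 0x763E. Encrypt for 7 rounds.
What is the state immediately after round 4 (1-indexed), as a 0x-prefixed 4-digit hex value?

s_0 = plaintext = 0x763E
s_1 = Round(s_0, k_0) = 0x10C9
s_2 = Round(s_1, k_1) = 0xD84B
s_3 = Round(s_2, k_2) = 0xC788
s_4 = Round(s_3, k_3) = 0x7CB6
s_5 = Round(s_4, k_4) = 0x4FF2
s_6 = Round(s_5, k_5) = 0xC017
s_7 = Round(s_6, k_6) = 0x2C29

0x7CB6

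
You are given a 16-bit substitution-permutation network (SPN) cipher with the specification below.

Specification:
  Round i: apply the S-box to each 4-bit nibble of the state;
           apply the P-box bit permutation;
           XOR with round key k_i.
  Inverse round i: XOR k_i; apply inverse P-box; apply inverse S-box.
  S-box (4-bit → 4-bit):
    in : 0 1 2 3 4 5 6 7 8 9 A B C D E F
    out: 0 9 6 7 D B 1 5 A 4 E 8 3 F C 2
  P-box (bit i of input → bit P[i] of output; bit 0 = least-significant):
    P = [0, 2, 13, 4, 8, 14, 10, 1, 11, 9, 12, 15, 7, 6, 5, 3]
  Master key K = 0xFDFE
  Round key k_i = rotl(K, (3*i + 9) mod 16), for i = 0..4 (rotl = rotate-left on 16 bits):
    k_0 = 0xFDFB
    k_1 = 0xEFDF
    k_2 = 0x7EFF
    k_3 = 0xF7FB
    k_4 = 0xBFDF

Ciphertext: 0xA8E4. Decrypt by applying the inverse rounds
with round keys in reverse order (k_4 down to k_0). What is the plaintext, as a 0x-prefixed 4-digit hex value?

0x611C

s_0 = ciphertext = 0xA8E4
s_1 = InvRound(s_0, k_4) = 0xE241
s_2 = InvRound(s_1, k_3) = 0x494B
s_3 = InvRound(s_2, k_2) = 0x727A
s_4 = InvRound(s_3, k_1) = 0x747C
s_5 = InvRound(s_4, k_0) = 0x611C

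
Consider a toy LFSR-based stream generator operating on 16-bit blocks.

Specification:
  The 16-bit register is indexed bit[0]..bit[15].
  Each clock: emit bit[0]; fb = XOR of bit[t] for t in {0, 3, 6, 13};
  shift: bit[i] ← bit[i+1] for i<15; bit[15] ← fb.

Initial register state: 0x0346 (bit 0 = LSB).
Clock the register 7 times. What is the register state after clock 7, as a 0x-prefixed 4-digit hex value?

reg_0 = 0x0346
clock 1: out=0, reg = 0x81A3
clock 2: out=1, reg = 0xC0D1
clock 3: out=1, reg = 0x6068
clock 4: out=0, reg = 0xB034
clock 5: out=0, reg = 0xD81A
clock 6: out=0, reg = 0xEC0D
clock 7: out=1, reg = 0xF606

0xF606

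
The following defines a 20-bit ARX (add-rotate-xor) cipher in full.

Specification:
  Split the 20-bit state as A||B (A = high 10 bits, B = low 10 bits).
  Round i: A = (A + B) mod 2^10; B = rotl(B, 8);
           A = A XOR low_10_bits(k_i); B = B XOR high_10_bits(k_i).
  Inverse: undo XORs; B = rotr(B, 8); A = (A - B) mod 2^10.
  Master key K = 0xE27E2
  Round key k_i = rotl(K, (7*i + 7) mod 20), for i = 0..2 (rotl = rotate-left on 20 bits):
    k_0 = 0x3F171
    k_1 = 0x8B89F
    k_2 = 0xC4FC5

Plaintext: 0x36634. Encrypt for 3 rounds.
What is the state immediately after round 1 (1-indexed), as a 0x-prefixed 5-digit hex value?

s_0 = plaintext = 0x36634
s_1 = Round(s_0, k_0) = 0x9F071
s_2 = Round(s_1, k_1) = 0x9CB32
s_3 = Round(s_2, k_2) = 0x985DF

0x9F071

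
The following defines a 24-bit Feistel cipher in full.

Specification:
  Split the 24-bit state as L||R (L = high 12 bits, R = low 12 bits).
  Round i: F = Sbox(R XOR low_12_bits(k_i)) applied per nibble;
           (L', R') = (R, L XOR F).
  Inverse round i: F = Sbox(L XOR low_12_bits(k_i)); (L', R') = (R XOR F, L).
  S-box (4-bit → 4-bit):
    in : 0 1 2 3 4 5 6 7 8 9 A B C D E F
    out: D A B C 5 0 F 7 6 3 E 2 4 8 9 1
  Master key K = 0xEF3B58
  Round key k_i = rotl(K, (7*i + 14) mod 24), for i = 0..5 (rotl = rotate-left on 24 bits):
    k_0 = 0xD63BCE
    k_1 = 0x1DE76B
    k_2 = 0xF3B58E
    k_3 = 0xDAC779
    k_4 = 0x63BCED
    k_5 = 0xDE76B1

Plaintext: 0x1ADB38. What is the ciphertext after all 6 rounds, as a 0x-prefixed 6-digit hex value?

0xD17A86

s_0 = plaintext = 0x1ADB38
s_1 = Round(s_0, k_0) = 0xB38CB2
s_2 = Round(s_1, k_1) = 0xCB29BB
s_3 = Round(s_2, k_2) = 0x9BB872
s_4 = Round(s_3, k_3) = 0x872869
s_5 = Round(s_4, k_4) = 0x869D17
s_6 = Round(s_5, k_5) = 0xD17A86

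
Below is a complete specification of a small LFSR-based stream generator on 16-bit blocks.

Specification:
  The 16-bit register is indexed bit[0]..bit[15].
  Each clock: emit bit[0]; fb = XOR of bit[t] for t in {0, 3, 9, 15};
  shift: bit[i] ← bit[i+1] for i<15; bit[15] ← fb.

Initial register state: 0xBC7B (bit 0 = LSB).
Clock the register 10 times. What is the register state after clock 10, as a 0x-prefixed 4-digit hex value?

0x466F

reg_0 = 0xBC7B
clock 1: out=1, reg = 0xDE3D
clock 2: out=1, reg = 0x6F1E
clock 3: out=0, reg = 0x378F
clock 4: out=1, reg = 0x9BC7
clock 5: out=1, reg = 0xCDE3
clock 6: out=1, reg = 0x66F1
clock 7: out=1, reg = 0x3378
clock 8: out=0, reg = 0x19BC
clock 9: out=0, reg = 0x8CDE
clock 10: out=0, reg = 0x466F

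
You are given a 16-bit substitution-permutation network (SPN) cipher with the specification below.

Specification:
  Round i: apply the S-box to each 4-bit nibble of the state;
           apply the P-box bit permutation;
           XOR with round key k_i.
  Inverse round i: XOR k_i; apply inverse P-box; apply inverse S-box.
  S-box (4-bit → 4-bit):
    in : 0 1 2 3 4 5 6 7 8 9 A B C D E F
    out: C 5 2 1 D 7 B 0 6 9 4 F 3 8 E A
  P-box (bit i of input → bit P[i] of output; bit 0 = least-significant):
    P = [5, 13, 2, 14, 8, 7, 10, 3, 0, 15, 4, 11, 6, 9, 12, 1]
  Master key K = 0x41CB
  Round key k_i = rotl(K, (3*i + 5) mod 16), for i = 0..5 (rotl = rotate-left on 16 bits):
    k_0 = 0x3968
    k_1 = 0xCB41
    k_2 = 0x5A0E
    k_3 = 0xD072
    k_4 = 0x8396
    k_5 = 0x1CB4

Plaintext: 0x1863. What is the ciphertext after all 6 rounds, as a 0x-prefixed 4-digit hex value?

0x7A85

s_0 = plaintext = 0x1863
s_1 = Round(s_0, k_0) = 0xA890
s_2 = Round(s_1, k_1) = 0x1A5D
s_3 = Round(s_2, k_2) = 0x0FDE
s_4 = Round(s_3, k_3) = 0x287C
s_5 = Round(s_4, k_4) = 0x21A6
s_6 = Round(s_5, k_5) = 0x7A85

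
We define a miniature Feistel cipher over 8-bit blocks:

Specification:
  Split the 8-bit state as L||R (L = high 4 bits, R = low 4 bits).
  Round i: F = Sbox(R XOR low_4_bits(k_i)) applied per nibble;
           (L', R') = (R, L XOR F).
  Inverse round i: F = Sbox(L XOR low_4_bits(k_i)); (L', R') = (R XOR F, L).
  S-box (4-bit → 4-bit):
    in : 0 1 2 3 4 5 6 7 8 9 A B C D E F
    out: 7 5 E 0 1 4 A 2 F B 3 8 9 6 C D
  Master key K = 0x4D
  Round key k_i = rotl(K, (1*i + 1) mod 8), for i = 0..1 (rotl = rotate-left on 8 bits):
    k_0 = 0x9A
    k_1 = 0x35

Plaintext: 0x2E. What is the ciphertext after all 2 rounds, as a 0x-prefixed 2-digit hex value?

s_0 = plaintext = 0x2E
s_1 = Round(s_0, k_0) = 0xE3
s_2 = Round(s_1, k_1) = 0x34

0x34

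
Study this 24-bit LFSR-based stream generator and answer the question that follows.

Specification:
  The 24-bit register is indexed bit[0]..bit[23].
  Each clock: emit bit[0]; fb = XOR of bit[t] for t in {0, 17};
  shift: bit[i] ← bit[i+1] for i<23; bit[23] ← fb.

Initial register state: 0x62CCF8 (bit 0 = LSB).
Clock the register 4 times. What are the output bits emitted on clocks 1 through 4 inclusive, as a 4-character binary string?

reg_0 = 0x62CCF8
clock 1: out=0, reg = 0xB1667C
clock 2: out=0, reg = 0x58B33E
clock 3: out=0, reg = 0x2C599F
clock 4: out=1, reg = 0x962CCF

0001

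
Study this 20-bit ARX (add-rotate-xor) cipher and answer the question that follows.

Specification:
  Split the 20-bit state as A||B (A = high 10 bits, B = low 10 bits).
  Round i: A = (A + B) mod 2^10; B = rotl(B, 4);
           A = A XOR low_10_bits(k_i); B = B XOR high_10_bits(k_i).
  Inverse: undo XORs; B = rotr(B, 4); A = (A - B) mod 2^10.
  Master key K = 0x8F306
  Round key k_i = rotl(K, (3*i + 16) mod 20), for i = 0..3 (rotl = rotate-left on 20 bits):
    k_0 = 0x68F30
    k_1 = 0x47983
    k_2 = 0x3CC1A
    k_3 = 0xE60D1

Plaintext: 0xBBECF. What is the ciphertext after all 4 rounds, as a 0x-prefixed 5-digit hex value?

0x22B8D

s_0 = plaintext = 0xBBECF
s_1 = Round(s_0, k_0) = 0xA3958
s_2 = Round(s_1, k_1) = 0x9949B
s_3 = Round(s_2, k_2) = 0xC6941
s_4 = Round(s_3, k_3) = 0x22B8D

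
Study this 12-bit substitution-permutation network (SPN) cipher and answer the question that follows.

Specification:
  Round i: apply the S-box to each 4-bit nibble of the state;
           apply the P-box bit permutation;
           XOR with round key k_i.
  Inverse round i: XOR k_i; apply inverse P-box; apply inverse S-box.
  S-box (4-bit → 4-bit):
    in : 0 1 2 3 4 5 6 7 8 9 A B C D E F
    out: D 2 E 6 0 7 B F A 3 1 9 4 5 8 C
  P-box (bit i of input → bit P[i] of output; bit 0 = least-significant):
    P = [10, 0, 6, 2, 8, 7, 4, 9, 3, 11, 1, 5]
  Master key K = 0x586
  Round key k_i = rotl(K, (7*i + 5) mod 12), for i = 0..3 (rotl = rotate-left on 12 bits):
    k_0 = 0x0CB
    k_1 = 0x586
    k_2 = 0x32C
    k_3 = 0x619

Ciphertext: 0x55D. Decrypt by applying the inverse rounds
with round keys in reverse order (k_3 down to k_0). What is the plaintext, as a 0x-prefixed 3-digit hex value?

0xA79

s_0 = ciphertext = 0x55D
s_1 = InvRound(s_0, k_3) = 0x4BF
s_2 = InvRound(s_1, k_2) = 0xC79
s_3 = InvRound(s_2, k_1) = 0x752
s_4 = InvRound(s_3, k_0) = 0xA79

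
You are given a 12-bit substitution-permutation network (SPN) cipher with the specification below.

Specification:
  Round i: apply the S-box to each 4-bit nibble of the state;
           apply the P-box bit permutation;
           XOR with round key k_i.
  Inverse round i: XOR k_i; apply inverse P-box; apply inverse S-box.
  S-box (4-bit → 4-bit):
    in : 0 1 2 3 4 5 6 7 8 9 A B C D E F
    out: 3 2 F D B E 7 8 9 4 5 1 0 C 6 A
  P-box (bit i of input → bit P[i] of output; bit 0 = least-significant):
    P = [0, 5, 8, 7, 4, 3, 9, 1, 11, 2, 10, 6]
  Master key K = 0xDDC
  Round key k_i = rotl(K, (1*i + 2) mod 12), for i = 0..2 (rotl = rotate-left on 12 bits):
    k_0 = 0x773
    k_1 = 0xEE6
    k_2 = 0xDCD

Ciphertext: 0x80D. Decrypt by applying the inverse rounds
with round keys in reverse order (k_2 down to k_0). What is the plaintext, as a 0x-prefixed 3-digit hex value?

0x096

s_0 = ciphertext = 0x80D
s_1 = InvRound(s_0, k_2) = 0xDCD
s_2 = InvRound(s_1, k_1) = 0xC56
s_3 = InvRound(s_2, k_0) = 0x096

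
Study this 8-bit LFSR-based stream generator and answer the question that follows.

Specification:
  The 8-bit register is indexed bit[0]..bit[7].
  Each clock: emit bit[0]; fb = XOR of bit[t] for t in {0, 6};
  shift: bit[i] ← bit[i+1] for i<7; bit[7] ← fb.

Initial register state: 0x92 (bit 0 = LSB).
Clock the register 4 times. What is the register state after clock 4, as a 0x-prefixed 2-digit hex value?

reg_0 = 0x92
clock 1: out=0, reg = 0x49
clock 2: out=1, reg = 0x24
clock 3: out=0, reg = 0x12
clock 4: out=0, reg = 0x09

0x09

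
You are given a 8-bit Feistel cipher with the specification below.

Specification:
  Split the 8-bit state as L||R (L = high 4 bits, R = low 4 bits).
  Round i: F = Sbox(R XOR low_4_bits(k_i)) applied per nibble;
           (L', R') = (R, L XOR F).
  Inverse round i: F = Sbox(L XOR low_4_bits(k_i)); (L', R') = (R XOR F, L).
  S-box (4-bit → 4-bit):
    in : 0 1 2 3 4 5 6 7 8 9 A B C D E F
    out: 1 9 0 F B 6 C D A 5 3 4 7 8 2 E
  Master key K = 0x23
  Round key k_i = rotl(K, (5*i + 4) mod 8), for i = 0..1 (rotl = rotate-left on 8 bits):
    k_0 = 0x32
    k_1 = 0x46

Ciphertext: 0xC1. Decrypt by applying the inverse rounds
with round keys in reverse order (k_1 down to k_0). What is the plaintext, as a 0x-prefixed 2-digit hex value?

s_0 = ciphertext = 0xC1
s_1 = InvRound(s_0, k_1) = 0x2C
s_2 = InvRound(s_1, k_0) = 0xD2

0xD2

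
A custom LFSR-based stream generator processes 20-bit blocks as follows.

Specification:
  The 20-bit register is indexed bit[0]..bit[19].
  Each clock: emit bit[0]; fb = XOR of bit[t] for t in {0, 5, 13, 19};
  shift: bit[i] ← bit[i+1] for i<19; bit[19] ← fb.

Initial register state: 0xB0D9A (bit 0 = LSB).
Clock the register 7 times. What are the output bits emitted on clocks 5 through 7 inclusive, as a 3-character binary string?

100

reg_0 = 0xB0D9A
clock 1: out=0, reg = 0xD86CD
clock 2: out=1, reg = 0x6C366
clock 3: out=0, reg = 0xB61B3
clock 4: out=1, reg = 0x5B0D9
clock 5: out=1, reg = 0x2D86C
clock 6: out=0, reg = 0x96C36
clock 7: out=0, reg = 0xCB61B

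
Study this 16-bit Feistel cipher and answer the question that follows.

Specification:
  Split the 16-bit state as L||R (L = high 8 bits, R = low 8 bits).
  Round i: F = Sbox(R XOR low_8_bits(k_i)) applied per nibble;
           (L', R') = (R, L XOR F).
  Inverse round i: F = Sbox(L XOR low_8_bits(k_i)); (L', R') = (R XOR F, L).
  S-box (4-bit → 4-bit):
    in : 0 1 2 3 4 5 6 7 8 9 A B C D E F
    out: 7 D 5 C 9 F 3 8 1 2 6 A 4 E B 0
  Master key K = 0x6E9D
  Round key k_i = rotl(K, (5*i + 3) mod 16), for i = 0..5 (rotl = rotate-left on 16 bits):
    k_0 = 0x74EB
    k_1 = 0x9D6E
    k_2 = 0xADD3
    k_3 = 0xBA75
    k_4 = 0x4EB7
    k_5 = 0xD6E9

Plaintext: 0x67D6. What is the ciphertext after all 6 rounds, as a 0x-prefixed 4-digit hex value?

0x938D

s_0 = plaintext = 0x67D6
s_1 = Round(s_0, k_0) = 0xD6A9
s_2 = Round(s_1, k_1) = 0xA99E
s_3 = Round(s_2, k_2) = 0x9E37
s_4 = Round(s_3, k_3) = 0x370B
s_5 = Round(s_4, k_4) = 0x0B93
s_6 = Round(s_5, k_5) = 0x938D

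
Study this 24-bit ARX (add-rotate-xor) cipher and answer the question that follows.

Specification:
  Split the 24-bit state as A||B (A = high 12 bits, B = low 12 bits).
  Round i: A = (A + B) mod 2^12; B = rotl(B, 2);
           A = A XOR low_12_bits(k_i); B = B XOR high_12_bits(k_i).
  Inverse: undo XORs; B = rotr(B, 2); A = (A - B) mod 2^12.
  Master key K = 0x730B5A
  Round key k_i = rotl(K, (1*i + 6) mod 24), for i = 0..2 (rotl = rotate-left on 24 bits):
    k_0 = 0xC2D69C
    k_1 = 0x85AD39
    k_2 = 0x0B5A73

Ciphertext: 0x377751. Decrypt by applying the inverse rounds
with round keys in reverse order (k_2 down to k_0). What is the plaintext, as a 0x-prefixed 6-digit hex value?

0x8C5491

s_0 = ciphertext = 0x377751
s_1 = InvRound(s_0, k_2) = 0x70B1F9
s_2 = InvRound(s_1, k_1) = 0xBCAE68
s_3 = InvRound(s_2, k_0) = 0x8C5491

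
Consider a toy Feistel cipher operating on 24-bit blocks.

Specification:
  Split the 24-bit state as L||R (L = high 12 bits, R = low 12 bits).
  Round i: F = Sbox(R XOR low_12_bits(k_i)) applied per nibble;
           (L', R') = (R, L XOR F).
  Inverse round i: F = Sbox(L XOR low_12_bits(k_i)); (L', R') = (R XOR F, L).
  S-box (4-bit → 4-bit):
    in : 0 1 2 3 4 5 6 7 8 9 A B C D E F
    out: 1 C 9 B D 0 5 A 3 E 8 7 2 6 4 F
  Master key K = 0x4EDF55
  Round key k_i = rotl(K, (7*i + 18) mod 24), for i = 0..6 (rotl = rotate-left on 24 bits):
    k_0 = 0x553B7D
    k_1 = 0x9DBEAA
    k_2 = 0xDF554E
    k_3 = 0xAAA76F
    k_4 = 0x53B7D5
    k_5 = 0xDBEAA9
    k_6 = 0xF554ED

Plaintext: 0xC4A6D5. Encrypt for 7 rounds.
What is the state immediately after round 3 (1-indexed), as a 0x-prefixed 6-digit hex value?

0xB8EEE8

s_0 = plaintext = 0xC4A6D5
s_1 = Round(s_0, k_0) = 0x6D5AC9
s_2 = Round(s_1, k_1) = 0xAC9B8E
s_3 = Round(s_2, k_2) = 0xB8EEE8
s_4 = Round(s_3, k_3) = 0xEE85B4
s_5 = Round(s_4, k_4) = 0x5B47B4
s_6 = Round(s_5, k_5) = 0x7B4372
s_7 = Round(s_6, k_6) = 0x372D5B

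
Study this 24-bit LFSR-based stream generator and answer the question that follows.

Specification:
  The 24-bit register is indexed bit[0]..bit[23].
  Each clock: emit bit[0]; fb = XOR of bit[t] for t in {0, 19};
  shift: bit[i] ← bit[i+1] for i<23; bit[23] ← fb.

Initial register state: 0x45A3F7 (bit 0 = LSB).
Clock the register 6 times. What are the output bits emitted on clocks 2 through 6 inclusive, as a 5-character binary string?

11011

reg_0 = 0x45A3F7
clock 1: out=1, reg = 0xA2D1FB
clock 2: out=1, reg = 0xD168FD
clock 3: out=1, reg = 0xE8B47E
clock 4: out=0, reg = 0xF45A3F
clock 5: out=1, reg = 0xFA2D1F
clock 6: out=1, reg = 0x7D168F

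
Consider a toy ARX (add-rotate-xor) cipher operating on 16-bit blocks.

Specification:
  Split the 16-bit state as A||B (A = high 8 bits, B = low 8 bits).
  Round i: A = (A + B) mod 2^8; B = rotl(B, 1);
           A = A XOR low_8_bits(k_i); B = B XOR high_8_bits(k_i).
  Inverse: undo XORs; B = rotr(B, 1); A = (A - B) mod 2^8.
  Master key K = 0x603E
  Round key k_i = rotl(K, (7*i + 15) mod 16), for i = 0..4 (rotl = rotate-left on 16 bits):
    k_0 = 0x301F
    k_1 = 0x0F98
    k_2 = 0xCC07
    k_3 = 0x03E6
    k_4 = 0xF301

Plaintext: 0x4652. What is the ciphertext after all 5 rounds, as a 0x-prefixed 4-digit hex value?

s_0 = plaintext = 0x4652
s_1 = Round(s_0, k_0) = 0x8794
s_2 = Round(s_1, k_1) = 0x8326
s_3 = Round(s_2, k_2) = 0xAE80
s_4 = Round(s_3, k_3) = 0xC802
s_5 = Round(s_4, k_4) = 0xCBF7

0xCBF7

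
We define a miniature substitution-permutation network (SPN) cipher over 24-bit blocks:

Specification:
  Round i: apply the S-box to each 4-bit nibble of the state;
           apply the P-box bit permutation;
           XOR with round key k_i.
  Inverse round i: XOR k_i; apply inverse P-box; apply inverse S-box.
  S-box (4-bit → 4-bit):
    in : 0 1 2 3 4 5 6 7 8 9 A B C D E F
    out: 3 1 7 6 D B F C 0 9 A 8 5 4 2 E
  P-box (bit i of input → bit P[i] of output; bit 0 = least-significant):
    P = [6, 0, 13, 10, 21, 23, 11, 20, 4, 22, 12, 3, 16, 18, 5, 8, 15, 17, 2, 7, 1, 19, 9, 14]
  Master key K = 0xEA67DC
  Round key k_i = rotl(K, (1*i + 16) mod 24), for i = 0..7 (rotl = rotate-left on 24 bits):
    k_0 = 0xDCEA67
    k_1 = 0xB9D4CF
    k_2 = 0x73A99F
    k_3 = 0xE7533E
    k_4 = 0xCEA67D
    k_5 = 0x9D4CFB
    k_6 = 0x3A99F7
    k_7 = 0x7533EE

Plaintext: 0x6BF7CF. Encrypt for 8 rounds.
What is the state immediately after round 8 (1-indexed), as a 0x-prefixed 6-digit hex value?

0x95FD94

s_0 = plaintext = 0x6BF7CF
s_1 = Round(s_0, k_0) = 0xF095CC
s_2 = Round(s_1, k_1) = 0xD23F97
s_3 = Round(s_2, k_2) = 0x051FB3
s_4 = Round(s_3, k_3) = 0xBCE3B5
s_5 = Round(s_4, k_4) = 0x9A7238
s_6 = Round(s_5, k_5) = 0x5F1549
s_7 = Round(s_6, k_6) = 0x41D529
s_8 = Round(s_7, k_7) = 0x95FD94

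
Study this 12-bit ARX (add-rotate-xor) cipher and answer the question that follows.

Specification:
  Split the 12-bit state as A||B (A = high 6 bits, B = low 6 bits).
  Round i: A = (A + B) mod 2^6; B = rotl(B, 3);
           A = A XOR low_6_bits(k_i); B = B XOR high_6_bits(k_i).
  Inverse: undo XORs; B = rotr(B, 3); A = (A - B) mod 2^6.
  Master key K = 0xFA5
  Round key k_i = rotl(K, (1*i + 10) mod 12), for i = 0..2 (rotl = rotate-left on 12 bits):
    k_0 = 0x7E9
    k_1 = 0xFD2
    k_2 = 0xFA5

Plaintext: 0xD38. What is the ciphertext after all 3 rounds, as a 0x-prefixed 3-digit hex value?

s_0 = plaintext = 0xD38
s_1 = Round(s_0, k_0) = 0x158
s_2 = Round(s_1, k_1) = 0x3FC
s_3 = Round(s_2, k_2) = 0xB99

0xB99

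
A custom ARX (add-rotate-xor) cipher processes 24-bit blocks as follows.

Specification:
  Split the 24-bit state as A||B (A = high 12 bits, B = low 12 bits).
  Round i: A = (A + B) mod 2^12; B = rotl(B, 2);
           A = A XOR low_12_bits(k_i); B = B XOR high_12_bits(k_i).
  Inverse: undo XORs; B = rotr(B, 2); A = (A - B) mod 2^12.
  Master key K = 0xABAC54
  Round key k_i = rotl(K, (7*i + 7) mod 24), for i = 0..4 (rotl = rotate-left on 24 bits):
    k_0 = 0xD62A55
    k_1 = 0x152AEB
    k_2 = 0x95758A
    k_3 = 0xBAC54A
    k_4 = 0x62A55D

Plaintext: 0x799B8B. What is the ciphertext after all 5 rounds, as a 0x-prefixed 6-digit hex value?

0xB7F550

s_0 = plaintext = 0x799B8B
s_1 = Round(s_0, k_0) = 0x97134C
s_2 = Round(s_1, k_1) = 0x656C62
s_3 = Round(s_2, k_2) = 0x7328DC
s_4 = Round(s_3, k_3) = 0x5448DE
s_5 = Round(s_4, k_4) = 0xB7F550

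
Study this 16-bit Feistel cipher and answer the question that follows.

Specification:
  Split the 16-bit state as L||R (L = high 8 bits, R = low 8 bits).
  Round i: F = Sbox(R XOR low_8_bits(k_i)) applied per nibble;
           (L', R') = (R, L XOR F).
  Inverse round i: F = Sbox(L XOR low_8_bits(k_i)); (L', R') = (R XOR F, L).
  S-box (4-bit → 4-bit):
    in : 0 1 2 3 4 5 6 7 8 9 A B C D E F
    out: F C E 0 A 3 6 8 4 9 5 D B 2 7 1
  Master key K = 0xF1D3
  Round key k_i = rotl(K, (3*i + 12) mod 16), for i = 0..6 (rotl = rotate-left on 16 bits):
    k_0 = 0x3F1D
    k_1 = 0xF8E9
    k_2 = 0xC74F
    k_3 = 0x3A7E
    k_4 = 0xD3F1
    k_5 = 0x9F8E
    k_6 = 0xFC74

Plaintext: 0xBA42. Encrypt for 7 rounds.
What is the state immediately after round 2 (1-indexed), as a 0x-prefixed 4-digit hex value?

0x8B2C

s_0 = plaintext = 0xBA42
s_1 = Round(s_0, k_0) = 0x428B
s_2 = Round(s_1, k_1) = 0x8B2C
s_3 = Round(s_2, k_2) = 0x2CEB
s_4 = Round(s_3, k_3) = 0xEBBF
s_5 = Round(s_4, k_4) = 0xBF4C
s_6 = Round(s_5, k_5) = 0x4C01
s_7 = Round(s_6, k_6) = 0x01CF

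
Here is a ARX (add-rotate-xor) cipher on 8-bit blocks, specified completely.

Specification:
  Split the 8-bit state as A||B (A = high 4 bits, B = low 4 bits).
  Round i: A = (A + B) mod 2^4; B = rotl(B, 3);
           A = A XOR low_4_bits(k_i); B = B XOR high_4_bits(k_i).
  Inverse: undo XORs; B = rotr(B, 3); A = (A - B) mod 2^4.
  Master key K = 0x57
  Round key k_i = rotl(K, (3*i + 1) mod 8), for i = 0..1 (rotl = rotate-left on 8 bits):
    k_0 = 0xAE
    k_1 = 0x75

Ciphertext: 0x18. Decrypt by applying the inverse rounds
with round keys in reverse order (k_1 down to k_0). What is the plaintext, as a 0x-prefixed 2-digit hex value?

0x1A

s_0 = ciphertext = 0x18
s_1 = InvRound(s_0, k_1) = 0x5F
s_2 = InvRound(s_1, k_0) = 0x1A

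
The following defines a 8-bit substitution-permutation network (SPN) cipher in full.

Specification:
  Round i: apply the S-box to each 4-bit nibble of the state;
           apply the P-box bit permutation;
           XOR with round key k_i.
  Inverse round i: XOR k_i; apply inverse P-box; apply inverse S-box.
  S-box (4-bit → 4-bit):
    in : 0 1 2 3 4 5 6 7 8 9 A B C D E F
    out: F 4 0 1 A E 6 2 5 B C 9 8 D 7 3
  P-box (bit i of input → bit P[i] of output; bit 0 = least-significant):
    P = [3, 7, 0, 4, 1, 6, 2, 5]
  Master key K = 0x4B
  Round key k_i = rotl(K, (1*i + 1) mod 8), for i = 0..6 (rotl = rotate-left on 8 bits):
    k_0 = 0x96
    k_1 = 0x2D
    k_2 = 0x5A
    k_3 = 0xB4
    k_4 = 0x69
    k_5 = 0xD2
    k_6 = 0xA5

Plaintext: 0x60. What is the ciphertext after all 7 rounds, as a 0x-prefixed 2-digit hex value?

0x42

s_0 = plaintext = 0x60
s_1 = Round(s_0, k_0) = 0x4B
s_2 = Round(s_1, k_1) = 0x55
s_3 = Round(s_2, k_2) = 0xAF
s_4 = Round(s_3, k_3) = 0x18
s_5 = Round(s_4, k_4) = 0x64
s_6 = Round(s_5, k_5) = 0x06
s_7 = Round(s_6, k_6) = 0x42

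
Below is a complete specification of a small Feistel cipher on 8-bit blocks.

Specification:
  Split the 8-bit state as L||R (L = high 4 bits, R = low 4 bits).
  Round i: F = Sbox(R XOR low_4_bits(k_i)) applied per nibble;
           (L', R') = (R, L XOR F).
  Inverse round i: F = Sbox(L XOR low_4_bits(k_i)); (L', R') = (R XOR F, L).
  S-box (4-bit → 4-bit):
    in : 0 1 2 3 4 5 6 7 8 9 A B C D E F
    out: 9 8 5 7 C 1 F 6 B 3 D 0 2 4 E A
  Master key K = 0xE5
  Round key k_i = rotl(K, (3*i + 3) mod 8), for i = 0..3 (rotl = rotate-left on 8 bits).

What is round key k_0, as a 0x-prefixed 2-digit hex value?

K = 0xE5
k_0 = rotl(K, (3*0+3) mod 8) = rotl(K, 3) = 0x2F

0x2F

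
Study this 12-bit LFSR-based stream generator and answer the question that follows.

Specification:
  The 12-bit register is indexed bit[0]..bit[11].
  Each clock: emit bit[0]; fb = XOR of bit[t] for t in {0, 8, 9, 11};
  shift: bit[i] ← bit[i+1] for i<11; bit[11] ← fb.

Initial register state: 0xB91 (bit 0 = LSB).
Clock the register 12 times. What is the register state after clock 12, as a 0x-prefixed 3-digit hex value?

reg_0 = 0xB91
clock 1: out=1, reg = 0x5C8
clock 2: out=0, reg = 0xAE4
clock 3: out=0, reg = 0x572
clock 4: out=0, reg = 0xAB9
clock 5: out=1, reg = 0xD5C
clock 6: out=0, reg = 0x6AE
clock 7: out=0, reg = 0xB57
clock 8: out=1, reg = 0x5AB
clock 9: out=1, reg = 0x2D5
clock 10: out=1, reg = 0x16A
clock 11: out=0, reg = 0x8B5
clock 12: out=1, reg = 0x45A

0x45A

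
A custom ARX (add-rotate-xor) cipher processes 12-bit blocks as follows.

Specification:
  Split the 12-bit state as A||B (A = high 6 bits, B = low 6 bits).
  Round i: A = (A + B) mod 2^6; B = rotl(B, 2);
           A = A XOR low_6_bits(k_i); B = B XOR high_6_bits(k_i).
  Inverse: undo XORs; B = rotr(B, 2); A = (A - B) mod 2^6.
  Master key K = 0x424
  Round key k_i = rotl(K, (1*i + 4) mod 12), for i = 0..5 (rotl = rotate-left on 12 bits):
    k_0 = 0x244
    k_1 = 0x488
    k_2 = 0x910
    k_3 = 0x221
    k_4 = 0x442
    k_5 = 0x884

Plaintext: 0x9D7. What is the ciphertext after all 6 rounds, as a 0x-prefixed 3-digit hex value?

s_0 = plaintext = 0x9D7
s_1 = Round(s_0, k_0) = 0xE94
s_2 = Round(s_1, k_1) = 0x183
s_3 = Round(s_2, k_2) = 0x668
s_4 = Round(s_3, k_3) = 0x82A
s_5 = Round(s_4, k_4) = 0x23B
s_6 = Round(s_5, k_5) = 0x1CD

0x1CD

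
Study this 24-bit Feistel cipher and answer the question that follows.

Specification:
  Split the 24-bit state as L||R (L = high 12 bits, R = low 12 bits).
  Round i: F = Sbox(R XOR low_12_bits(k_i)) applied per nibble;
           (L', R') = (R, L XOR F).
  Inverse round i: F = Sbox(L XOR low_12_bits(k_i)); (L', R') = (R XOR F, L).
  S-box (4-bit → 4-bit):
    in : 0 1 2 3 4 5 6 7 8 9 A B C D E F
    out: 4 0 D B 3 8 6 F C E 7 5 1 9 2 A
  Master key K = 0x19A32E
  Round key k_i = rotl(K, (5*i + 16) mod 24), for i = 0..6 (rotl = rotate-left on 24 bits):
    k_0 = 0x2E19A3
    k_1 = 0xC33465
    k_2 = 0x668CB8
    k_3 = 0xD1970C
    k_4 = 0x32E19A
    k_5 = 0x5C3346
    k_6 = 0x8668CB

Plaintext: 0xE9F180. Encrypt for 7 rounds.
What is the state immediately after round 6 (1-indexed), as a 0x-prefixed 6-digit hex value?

0xA16DB7

s_0 = plaintext = 0xE9F180
s_1 = Round(s_0, k_0) = 0x180244
s_2 = Round(s_1, k_1) = 0x244750
s_3 = Round(s_2, k_2) = 0x750768
s_4 = Round(s_3, k_3) = 0x768333
s_5 = Round(s_4, k_4) = 0x333A16
s_6 = Round(s_5, k_5) = 0xA16DB7
s_7 = Round(s_6, k_6) = 0xDB72E7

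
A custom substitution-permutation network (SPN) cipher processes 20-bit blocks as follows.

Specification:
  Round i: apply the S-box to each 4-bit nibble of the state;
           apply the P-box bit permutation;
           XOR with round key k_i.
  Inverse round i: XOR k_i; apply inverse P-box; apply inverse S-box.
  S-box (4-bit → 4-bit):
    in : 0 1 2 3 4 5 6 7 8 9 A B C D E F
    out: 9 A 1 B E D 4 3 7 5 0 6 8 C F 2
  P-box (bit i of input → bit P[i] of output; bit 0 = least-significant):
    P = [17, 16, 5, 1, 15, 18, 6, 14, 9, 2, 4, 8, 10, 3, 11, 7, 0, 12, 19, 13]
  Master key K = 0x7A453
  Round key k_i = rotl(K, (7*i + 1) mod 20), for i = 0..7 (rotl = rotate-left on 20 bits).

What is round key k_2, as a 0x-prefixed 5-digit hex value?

K = 0x7A453
k_0 = rotl(K, (7*0+1) mod 20) = rotl(K, 1) = 0xF48A6
k_1 = rotl(K, (7*1+1) mod 20) = rotl(K, 8) = 0x4537A
k_2 = rotl(K, (7*2+1) mod 20) = rotl(K, 15) = 0x9BD22

0x9BD22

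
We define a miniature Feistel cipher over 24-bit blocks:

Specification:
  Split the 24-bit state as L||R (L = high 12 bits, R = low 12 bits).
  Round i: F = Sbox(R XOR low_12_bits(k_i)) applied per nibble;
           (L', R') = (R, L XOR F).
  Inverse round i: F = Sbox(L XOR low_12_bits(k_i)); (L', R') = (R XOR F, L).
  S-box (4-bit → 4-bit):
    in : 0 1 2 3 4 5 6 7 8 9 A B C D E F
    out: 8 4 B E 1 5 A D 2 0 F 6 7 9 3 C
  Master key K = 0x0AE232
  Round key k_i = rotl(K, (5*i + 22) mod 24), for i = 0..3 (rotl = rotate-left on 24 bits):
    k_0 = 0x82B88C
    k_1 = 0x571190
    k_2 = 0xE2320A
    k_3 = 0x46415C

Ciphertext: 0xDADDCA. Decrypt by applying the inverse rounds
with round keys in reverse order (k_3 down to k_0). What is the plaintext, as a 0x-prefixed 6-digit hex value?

s_0 = ciphertext = 0xDADDCA
s_1 = InvRound(s_0, k_3) = 0xA0EDAD
s_2 = InvRound(s_1, k_2) = 0xF2CA0E
s_3 = InvRound(s_2, k_1) = 0x969F2C
s_4 = InvRound(s_3, k_0) = 0xB19969

0xB19969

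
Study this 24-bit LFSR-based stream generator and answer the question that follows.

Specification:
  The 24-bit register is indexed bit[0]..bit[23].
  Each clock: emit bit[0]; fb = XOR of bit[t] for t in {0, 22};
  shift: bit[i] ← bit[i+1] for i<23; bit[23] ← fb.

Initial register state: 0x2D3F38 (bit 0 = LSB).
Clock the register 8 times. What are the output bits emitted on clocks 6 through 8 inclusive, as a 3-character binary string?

reg_0 = 0x2D3F38
clock 1: out=0, reg = 0x169F9C
clock 2: out=0, reg = 0x0B4FCE
clock 3: out=0, reg = 0x05A7E7
clock 4: out=1, reg = 0x82D3F3
clock 5: out=1, reg = 0xC169F9
clock 6: out=1, reg = 0x60B4FC
clock 7: out=0, reg = 0xB05A7E
clock 8: out=0, reg = 0x582D3F

100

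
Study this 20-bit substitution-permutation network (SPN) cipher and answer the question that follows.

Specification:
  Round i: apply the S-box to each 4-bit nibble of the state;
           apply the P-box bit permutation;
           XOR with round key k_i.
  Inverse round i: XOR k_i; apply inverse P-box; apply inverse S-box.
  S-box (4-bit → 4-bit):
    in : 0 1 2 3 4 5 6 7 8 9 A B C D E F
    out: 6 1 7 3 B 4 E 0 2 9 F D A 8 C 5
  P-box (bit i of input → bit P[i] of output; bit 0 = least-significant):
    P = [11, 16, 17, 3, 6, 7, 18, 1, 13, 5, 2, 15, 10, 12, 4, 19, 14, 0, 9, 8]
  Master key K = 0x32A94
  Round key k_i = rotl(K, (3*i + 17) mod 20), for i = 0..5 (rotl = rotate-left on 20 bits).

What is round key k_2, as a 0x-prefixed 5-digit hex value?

0x954A1

K = 0x32A94
k_0 = rotl(K, (3*0+17) mod 20) = rotl(K, 17) = 0x86552
k_1 = rotl(K, (3*1+17) mod 20) = rotl(K, 0) = 0x32A94
k_2 = rotl(K, (3*2+17) mod 20) = rotl(K, 3) = 0x954A1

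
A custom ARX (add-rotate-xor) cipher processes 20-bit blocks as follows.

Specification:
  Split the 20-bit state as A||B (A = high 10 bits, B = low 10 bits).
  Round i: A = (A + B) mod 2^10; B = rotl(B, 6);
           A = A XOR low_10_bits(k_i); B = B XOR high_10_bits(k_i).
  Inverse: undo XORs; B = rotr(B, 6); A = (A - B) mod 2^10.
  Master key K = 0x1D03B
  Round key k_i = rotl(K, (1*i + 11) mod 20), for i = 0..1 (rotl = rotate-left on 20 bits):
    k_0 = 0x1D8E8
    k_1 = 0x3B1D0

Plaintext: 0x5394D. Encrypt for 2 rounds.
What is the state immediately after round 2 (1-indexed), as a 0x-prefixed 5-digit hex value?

s_0 = plaintext = 0x5394D
s_1 = Round(s_0, k_0) = 0x9CF22
s_2 = Round(s_1, k_1) = 0x1145E

0x1145E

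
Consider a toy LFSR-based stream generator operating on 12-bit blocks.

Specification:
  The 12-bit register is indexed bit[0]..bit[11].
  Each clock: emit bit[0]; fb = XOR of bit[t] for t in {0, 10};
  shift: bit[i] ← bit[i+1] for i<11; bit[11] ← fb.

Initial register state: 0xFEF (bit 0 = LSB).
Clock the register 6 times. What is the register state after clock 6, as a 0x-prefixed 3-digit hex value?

reg_0 = 0xFEF
clock 1: out=1, reg = 0x7F7
clock 2: out=1, reg = 0x3FB
clock 3: out=1, reg = 0x9FD
clock 4: out=1, reg = 0xCFE
clock 5: out=0, reg = 0xE7F
clock 6: out=1, reg = 0x73F

0x73F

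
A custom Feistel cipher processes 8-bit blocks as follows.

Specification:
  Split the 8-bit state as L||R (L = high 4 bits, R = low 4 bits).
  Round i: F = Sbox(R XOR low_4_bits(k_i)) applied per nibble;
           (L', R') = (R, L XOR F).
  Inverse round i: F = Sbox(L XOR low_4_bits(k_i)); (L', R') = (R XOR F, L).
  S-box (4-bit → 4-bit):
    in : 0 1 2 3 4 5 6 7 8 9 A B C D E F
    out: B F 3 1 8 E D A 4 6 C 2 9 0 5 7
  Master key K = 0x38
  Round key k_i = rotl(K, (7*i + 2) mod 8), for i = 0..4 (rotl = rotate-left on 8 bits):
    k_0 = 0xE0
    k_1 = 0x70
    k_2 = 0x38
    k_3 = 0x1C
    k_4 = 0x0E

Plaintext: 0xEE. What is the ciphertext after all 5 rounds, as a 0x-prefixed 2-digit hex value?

s_0 = plaintext = 0xEE
s_1 = Round(s_0, k_0) = 0xEB
s_2 = Round(s_1, k_1) = 0xBC
s_3 = Round(s_2, k_2) = 0xC3
s_4 = Round(s_3, k_3) = 0x3B
s_5 = Round(s_4, k_4) = 0xBD

0xBD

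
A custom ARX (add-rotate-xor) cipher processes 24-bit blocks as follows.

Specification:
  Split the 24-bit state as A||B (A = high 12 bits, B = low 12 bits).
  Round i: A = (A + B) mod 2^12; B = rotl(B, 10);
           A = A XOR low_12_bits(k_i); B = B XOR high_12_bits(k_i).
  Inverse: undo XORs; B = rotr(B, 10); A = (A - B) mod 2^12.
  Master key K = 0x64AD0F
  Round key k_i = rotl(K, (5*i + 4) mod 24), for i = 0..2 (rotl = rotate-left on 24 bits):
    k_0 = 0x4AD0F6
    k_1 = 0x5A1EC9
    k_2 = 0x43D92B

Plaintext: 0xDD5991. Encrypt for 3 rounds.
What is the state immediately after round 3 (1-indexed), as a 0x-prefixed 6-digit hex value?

0xC88879

s_0 = plaintext = 0xDD5991
s_1 = Round(s_0, k_0) = 0x7902C9
s_2 = Round(s_1, k_1) = 0x490113
s_3 = Round(s_2, k_2) = 0xC88879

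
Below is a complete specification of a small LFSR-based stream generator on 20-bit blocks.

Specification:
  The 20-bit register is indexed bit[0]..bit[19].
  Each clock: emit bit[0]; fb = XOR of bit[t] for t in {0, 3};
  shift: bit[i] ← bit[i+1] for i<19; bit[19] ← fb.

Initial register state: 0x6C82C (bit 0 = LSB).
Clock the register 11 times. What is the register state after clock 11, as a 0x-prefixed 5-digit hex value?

reg_0 = 0x6C82C
clock 1: out=0, reg = 0xB6416
clock 2: out=0, reg = 0x5B20B
clock 3: out=1, reg = 0x2D905
clock 4: out=1, reg = 0x96C82
clock 5: out=0, reg = 0x4B641
clock 6: out=1, reg = 0xA5B20
clock 7: out=0, reg = 0x52D90
clock 8: out=0, reg = 0x296C8
clock 9: out=0, reg = 0x94B64
clock 10: out=0, reg = 0x4A5B2
clock 11: out=0, reg = 0x252D9

0x252D9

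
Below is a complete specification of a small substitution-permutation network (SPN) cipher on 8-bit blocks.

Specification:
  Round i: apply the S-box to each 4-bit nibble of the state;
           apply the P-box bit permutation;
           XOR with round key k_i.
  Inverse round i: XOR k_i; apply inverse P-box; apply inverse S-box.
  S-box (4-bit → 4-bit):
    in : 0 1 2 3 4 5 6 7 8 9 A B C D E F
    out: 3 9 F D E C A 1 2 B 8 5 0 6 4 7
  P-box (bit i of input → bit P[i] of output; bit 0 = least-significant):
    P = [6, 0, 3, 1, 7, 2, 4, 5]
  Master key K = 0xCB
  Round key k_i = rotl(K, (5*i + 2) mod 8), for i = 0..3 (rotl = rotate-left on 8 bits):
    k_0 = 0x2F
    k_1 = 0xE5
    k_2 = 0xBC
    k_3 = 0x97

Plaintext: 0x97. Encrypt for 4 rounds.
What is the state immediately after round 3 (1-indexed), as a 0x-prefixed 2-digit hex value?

s_0 = plaintext = 0x97
s_1 = Round(s_0, k_0) = 0xCB
s_2 = Round(s_1, k_1) = 0xAD
s_3 = Round(s_2, k_2) = 0x95
s_4 = Round(s_3, k_3) = 0x39

0x95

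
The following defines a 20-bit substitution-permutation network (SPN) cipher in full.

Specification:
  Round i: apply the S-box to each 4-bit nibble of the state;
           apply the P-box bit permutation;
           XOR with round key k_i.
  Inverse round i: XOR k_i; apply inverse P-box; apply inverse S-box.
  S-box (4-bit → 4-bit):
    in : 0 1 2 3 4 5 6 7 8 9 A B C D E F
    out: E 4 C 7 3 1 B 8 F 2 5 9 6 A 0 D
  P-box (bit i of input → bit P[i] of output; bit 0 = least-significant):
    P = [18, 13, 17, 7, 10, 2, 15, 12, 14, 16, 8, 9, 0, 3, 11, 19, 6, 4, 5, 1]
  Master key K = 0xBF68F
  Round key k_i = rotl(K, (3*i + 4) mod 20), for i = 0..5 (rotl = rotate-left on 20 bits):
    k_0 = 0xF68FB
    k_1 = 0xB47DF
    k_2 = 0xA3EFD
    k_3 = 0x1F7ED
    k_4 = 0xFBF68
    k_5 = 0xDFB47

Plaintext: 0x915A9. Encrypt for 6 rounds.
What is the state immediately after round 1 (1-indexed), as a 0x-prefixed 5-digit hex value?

0xF84EB

s_0 = plaintext = 0x915A9
s_1 = Round(s_0, k_0) = 0xF84EB
s_2 = Round(s_1, k_1) = 0x60F34
s_3 = Round(s_2, k_2) = 0x6D1A3
s_4 = Round(s_3, k_3) = 0xF52B7
s_5 = Round(s_4, k_4) = 0xFA88B
s_6 = Round(s_5, k_5) = 0x824A0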